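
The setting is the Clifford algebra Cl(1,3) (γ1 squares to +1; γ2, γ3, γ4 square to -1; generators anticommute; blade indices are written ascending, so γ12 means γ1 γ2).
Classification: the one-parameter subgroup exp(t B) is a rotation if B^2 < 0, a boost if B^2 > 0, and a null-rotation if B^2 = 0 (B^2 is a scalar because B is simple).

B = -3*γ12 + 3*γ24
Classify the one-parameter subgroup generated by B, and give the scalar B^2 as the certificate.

B^2 term by term: the squares give (-3)^2*(γ12)^2 + (3)^2*(γ24)^2 = 9*(+1) + 9*(-1) = 0 (each basis 2-blade squares to minus the product of its generators' squares); cross terms between blades sharing an index anticommute and cancel. So B^2 = 0.
Answer: null-rotation, certificate B^2 = 0. The scalar 0 is the complete invariant here: its sign names the subgroup type.


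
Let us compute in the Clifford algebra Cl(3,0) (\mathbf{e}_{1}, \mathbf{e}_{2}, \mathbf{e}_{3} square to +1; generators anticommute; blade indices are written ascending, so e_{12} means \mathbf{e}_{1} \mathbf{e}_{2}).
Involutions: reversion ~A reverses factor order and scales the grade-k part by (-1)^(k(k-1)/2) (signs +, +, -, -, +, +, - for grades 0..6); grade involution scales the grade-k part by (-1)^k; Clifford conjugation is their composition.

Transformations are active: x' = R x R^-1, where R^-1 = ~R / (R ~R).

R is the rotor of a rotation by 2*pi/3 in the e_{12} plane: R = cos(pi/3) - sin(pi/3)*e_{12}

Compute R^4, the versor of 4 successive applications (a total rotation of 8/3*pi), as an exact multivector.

Because a rotor carries half the rotation angle, composing 4 copies of this e_{12}-plane rotor multiplies the phase: 4*(pi/3) = \frac{4 \pi}{3}, hence R^4 = cos(\frac{4 \pi}{3}) - sin(\frac{4 \pi}{3})*e_{12}.
cos(\frac{4 \pi}{3}) = - \frac{1}{2} and sin(\frac{4 \pi}{3}) = - \frac{\sqrt{3}}{2}, so R^4 = -\frac{1}{2} + \frac{\sqrt{3}}{2} e_{12}. The net rotation is 2/3*pi (after discarding 1 full turn, each of which contributes a factor -1 to the rotor); the rotor keeps the half-angle phase exactly.
Answer: -\frac{1}{2} + \frac{\sqrt{3}}{2} e_{12}


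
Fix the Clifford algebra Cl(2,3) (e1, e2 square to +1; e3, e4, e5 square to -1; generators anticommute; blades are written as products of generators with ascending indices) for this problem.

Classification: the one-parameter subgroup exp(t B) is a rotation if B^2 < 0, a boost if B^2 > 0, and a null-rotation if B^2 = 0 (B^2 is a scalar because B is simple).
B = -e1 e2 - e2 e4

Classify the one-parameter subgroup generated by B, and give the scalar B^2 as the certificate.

B^2 term by term: the squares give (-1)^2*(e1 e2)^2 + (-1)^2*(e2 e4)^2 = 1*(-1) + 1*(+1) = 0 (each basis 2-blade squares to minus the product of its generators' squares); cross terms between blades sharing an index anticommute and cancel. So B^2 = 0.
Answer: null-rotation, certificate B^2 = 0. No conjugation can change B^2 = 0; the sign gives the class.


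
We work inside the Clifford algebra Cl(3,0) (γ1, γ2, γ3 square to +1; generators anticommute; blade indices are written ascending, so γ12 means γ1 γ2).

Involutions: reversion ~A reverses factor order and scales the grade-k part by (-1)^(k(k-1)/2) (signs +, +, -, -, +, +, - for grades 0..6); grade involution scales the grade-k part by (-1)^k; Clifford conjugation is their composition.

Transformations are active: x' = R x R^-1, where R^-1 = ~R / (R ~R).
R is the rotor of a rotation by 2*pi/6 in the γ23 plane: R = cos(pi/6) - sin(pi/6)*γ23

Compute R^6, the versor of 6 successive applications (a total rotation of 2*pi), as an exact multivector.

Half-angle bookkeeping: 6 applications in γ23 add up to rotor phase 6*pi/6 = pi, so R^6 = cos(pi) - sin(pi)*γ23.
cos(pi) = -1 and sin(pi) = 0, so R^6 = -1. The total rotation 2*pi is 1 full turn, so every vector returns to itself, yet the rotor is -1, on the OTHER sheet of the double cover (an odd number of 2*pi turns).
Answer: -1


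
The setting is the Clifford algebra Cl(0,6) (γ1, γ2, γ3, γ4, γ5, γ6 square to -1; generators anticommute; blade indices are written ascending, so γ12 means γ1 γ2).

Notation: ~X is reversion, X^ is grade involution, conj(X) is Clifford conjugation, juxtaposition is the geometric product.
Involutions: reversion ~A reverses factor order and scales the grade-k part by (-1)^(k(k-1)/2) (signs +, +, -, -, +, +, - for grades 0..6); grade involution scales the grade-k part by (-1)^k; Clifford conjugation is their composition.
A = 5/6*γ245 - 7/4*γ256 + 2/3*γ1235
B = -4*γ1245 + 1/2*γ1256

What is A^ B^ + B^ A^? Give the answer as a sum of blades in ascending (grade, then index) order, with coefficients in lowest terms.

first term: -101/24*γ1 + 8/3*γ34 + 1/3*γ36 - 79/12*γ146
second term: 101/24*γ1 - 8/3*γ34 - 1/3*γ36 - 79/12*γ146
Answer: -79/6*γ146


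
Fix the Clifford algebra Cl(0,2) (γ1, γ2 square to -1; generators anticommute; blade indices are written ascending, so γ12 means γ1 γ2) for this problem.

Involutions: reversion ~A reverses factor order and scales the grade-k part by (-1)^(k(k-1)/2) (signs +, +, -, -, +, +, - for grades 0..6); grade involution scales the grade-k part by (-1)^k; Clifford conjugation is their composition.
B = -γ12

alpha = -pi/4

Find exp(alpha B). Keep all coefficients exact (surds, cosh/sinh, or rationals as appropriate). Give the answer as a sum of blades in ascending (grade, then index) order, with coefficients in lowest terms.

B^2 = (-1)^2*(γ12)^2 = 1*(-1) = -1 (a basis 2-blade squares to minus the product of its generators' squares).
B^2 = -1 — circular case — the even/odd split gives cos and sin: l = 1, alpha*l = -pi/4, so exp(alpha B) = cos(-pi/4) + (sin(-pi/4)/1)*B = sqrt(2)/2 + (-sqrt(2)/2)*B.
Answer: sqrt(2)/2 + sqrt(2)/2*γ12


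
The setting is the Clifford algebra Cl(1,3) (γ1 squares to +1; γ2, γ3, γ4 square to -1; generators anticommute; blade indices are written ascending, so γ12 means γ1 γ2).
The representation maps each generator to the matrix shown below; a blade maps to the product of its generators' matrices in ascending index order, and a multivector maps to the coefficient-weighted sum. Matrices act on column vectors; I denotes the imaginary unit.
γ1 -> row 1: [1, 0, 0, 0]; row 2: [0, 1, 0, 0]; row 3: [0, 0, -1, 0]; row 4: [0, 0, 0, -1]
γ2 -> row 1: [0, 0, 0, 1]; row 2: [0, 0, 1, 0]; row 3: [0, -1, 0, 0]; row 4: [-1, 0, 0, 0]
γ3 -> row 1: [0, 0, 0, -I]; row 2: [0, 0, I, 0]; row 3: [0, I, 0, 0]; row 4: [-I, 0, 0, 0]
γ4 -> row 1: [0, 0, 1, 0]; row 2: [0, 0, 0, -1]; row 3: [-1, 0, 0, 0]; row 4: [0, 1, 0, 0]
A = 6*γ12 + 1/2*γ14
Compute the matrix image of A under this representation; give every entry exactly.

Bivector images (products of the table entries): rho(γ12) = rho(γ1)rho(γ2) = row 1: [0, 0, 0, 1]; row 2: [0, 0, 1, 0]; row 3: [0, 1, 0, 0]; row 4: [1, 0, 0, 0]; rho(γ14) = rho(γ1)rho(γ4) = row 1: [0, 0, 1, 0]; row 2: [0, 0, 0, -1]; row 3: [1, 0, 0, 0]; row 4: [0, -1, 0, 0].
M = (6)*rho(γ12) + (1/2)*rho(γ14), summed entrywise:
Answer: row 1: [0, 0, 1/2, 6]; row 2: [0, 0, 6, -1/2]; row 3: [1/2, 6, 0, 0]; row 4: [6, -1/2, 0, 0]


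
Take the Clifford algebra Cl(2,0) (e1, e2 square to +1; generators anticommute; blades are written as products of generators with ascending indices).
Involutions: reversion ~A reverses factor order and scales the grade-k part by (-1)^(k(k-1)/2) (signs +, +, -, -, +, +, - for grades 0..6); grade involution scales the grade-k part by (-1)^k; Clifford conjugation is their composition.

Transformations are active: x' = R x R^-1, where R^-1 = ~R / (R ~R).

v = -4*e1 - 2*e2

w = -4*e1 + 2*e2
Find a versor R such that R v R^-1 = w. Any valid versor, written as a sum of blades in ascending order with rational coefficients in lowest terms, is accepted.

The midline construction: v and w both square to 20, so reflecting in their sum -8*e1 exchanges them.
Answer: -8*e1


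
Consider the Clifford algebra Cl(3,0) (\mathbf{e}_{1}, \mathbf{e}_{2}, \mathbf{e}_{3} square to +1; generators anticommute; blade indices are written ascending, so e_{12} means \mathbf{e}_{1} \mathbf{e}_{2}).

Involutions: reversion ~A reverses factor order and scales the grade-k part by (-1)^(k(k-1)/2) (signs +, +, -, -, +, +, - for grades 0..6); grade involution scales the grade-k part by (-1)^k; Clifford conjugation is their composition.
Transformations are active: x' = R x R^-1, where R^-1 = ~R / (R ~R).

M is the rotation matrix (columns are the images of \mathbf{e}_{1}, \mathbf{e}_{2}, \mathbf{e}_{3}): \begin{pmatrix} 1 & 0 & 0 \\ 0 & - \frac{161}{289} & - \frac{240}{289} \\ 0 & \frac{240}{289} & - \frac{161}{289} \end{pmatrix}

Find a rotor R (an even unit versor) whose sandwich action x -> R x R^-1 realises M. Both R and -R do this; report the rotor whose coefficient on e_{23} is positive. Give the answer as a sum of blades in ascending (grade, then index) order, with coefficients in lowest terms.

Method: write R = a + b12*e_{12} + b13*e_{13} + b23*e_{23} with a^2 + b12^2 + b13^2 + b23^2 = 1 (so R^-1 = ~R). Expanding the columns R e_j ~R gives tr M = 4a^2 - 1 and, from the antisymmetric part, M21 - M12 = -4a*b12, M13 - M31 = 4a*b13, M32 - M23 = -4a*b23.
Here tr M = -\frac{33}{289}, so a^2 = (1 + tr M)/4 = \frac{64}{289} and a = ±\frac{8}{17}. Taking a = \frac{8}{17}: M21 - M12 = 0, M13 - M31 = 0, M32 - M23 = \frac{480}{289}, giving b12 = 0, b13 = 0, b23 = -\frac{15}{17}, i.e. R = \frac{8}{17} - \frac{15}{17} e_{23}.
Its e_{23} coefficient is negative, so report the other preimage -R.
Answer: -\frac{8}{17} + \frac{15}{17} e_{23}. Recall the cover is two-to-one: with M of trace -\frac{33}{289}, both preimages act alike, and the stated e_{23} sign chooses the sheet.


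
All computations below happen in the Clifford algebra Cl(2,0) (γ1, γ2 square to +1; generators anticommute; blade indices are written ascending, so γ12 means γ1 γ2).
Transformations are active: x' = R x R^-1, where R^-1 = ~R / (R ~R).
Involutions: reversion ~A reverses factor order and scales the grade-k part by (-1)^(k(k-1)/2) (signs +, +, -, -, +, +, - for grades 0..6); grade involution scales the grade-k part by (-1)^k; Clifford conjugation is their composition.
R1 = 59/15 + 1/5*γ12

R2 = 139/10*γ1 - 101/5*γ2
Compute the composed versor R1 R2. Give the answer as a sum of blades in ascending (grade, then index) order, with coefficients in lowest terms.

Distribute over the terms of R1 (each basis-blade product reordered to ascending indices, repeated generators contracted through their squares):
(59/15) R2 = 8201/150*γ1 - 5959/75*γ2
(1/5*γ12) R2 = -101/25*γ1 - 139/50*γ2
Summing the partial products and collecting blades:
Answer: 1519/30*γ1 - 2467/30*γ2


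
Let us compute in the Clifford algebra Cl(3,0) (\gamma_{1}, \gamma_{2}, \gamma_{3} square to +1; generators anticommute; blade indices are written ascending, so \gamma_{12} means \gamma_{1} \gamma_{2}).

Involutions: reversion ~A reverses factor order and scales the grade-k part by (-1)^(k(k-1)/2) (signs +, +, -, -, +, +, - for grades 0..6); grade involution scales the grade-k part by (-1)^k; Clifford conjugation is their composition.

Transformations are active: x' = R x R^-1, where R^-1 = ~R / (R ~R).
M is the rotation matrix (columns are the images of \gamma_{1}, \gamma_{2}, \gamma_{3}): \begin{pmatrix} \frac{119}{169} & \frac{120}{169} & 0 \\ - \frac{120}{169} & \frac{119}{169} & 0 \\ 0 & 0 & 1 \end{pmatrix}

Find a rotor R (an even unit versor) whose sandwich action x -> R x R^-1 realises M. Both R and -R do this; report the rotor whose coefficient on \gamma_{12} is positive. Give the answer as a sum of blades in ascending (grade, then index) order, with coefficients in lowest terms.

Method: write R = a + b12*\gamma_{12} + b13*\gamma_{13} + b23*\gamma_{23} with a^2 + b12^2 + b13^2 + b23^2 = 1 (so R^-1 = ~R). Expanding the columns R e_j ~R gives tr M = 4a^2 - 1 and, from the antisymmetric part, M21 - M12 = -4a*b12, M13 - M31 = 4a*b13, M32 - M23 = -4a*b23.
Here tr M = \frac{407}{169}, so a^2 = (1 + tr M)/4 = \frac{144}{169} and a = ±\frac{12}{13}. Taking a = \frac{12}{13}: M21 - M12 = -\frac{240}{169}, M13 - M31 = 0, M32 - M23 = 0, giving b12 = \frac{5}{13}, b13 = 0, b23 = 0, i.e. R = \frac{12}{13} + \frac{5}{13} \gamma_{12}.
Its \gamma_{12} coefficient is already positive.
Answer: \frac{12}{13} + \frac{5}{13} \gamma_{12}. Key observation: the double cover Spin(3) -> SO(3) sends R and -R to the same matrix (trace \frac{407}{169} here), so the stated sign of the \gamma_{12} coefficient is what selects one sheet.


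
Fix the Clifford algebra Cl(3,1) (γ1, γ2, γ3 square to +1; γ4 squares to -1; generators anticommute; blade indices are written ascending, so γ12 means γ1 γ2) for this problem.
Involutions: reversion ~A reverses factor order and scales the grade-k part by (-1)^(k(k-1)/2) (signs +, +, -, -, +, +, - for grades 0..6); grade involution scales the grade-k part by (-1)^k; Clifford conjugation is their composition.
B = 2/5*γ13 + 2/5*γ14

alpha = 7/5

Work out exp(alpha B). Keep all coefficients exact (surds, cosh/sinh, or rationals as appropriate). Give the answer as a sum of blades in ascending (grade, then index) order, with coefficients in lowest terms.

B^2 term by term: the squares give (2/5)^2*(γ13)^2 + (2/5)^2*(γ14)^2 = 4/25*(-1) + 4/25*(+1) = 0 (each basis 2-blade squares to minus the product of its generators' squares); cross terms between blades sharing an index anticommute and cancel. So B^2 = 0.
B^2 = 0, and the exponential is exactly linear here: exp(alpha B) = 1 + alpha B (parabolic case).
Answer: 1 + 14/25*γ13 + 14/25*γ14


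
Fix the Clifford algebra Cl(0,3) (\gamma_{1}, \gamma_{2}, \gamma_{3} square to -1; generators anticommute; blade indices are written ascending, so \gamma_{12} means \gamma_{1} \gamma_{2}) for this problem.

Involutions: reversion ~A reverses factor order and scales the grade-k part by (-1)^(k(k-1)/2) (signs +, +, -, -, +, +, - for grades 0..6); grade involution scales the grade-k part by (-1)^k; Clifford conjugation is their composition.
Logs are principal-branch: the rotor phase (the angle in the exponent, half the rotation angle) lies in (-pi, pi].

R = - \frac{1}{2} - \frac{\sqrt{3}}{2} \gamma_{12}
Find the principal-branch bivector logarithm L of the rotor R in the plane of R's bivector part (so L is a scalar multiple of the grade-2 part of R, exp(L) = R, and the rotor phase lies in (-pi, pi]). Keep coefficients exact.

The scalar part of R is - \frac{1}{2}, and that scalar determines the rotor phase on the principal branch; recovering the unit plane as bivector-part over sine of the phase gives L = phase * plane.
Concretely: cos(phase) = - \frac{1}{2} gives phase = ±\frac{2 \pi}{3}, and since phase/sin(phase) is even the sign is immaterial: L = (phase/sin(phase)) * <R>_2 = (\frac{4 \sqrt{3} \pi}{9}) * <R>_2.
Answer: - \frac{2 \pi}{3} \gamma_{12}


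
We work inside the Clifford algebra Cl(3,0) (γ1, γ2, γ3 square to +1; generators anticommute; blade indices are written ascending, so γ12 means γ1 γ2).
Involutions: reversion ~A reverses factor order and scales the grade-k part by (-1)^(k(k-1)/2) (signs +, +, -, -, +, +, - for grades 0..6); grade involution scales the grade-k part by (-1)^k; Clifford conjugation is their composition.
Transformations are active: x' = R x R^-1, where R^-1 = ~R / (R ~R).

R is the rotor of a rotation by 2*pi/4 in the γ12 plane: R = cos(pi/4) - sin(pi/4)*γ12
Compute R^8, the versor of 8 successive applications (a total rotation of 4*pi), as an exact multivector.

The rotor phase is half the rotation angle and phases add under composition, so 8 steps in the γ12 plane accumulate phase 8*(pi/4) = 2*pi: R^8 = cos(2*pi) - sin(2*pi)*γ12.
cos(2*pi) = 1 and sin(2*pi) = 0, so R^8 = 1. The total rotation 4*pi is 2 full turns, so every vector returns to itself, yet the rotor is +1, back on the identity sheet (an even number of 2*pi turns).
Answer: 1


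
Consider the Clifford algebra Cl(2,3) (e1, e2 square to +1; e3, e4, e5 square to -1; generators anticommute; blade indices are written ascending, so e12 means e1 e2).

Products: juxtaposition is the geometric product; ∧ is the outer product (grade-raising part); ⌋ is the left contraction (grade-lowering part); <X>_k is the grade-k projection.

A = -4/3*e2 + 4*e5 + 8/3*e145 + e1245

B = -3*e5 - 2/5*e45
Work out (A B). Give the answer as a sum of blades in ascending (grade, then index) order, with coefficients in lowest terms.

step 1: 12 + 16/15*e1 - 8/5*e4 + 2/5*e12 + 8*e14 + 4*e25 + 3*e124 + 8/15*e245
Answer: 12 + 16/15*e1 - 8/5*e4 + 2/5*e12 + 8*e14 + 4*e25 + 3*e124 + 8/15*e245


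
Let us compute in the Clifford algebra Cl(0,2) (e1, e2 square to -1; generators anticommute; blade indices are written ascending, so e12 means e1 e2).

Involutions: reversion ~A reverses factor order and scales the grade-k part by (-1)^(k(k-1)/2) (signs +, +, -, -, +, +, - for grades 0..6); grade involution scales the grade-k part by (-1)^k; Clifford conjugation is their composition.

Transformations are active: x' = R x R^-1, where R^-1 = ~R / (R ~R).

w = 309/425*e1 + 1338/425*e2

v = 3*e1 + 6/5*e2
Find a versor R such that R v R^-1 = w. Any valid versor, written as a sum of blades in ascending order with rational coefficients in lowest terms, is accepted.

Equal squares first: v^2 = w^2 = -261/25. Then v + w = 1584/425*e1 + 1848/425*e2 is a versor taking v to w, provided it is invertible.
Answer: 1584/425*e1 + 1848/425*e2


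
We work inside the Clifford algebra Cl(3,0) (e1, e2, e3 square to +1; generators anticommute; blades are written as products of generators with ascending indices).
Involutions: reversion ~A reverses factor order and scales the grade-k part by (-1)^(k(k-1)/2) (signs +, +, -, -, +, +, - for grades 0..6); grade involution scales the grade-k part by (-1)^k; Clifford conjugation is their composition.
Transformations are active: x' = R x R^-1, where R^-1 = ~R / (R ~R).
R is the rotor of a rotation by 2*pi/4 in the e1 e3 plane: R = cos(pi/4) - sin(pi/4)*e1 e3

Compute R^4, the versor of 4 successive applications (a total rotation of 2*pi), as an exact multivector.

Half-angle bookkeeping: 4 applications in e1 e3 add up to rotor phase 4*pi/4 = pi, so R^4 = cos(pi) - sin(pi)*e1 e3.
cos(pi) = -1 and sin(pi) = 0, so R^4 = -1. The total rotation 2*pi is 1 full turn, so every vector returns to itself, yet the rotor is -1, on the OTHER sheet of the double cover (an odd number of 2*pi turns).
Answer: -1


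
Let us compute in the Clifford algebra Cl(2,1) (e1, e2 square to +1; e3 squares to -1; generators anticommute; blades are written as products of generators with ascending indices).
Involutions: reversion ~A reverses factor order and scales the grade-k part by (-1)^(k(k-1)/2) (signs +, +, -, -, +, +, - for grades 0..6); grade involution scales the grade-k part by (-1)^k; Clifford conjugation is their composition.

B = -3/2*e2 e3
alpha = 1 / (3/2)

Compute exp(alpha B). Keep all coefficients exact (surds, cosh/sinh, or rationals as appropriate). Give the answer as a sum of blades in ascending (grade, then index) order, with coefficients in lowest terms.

B^2 = (-3/2)^2*(e2 e3)^2 = 9/4*(+1) = 9/4 (a basis 2-blade squares to minus the product of its generators' squares).
B^2 = 9/4 — B^2 > 0, so the exponential closes hyperbolically: l = 3/2, alpha*l = 1, so exp(alpha B) = cosh(1) + (sinh(1)/(3/2))*B = cosh(1) + (2*sinh(1)/3)*B.
Answer: cosh(1) - sinh(1)*e2 e3


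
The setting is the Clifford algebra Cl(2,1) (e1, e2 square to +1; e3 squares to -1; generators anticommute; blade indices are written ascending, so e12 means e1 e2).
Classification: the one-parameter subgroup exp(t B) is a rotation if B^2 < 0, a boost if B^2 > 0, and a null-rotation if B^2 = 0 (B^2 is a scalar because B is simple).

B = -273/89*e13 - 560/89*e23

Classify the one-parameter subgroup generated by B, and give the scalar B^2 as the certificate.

B^2 term by term: the squares give (-273/89)^2*(e13)^2 + (-560/89)^2*(e23)^2 = 74529/7921*(+1) + 313600/7921*(+1) = 49 (each basis 2-blade squares to minus the product of its generators' squares); cross terms between blades sharing an index anticommute and cancel. So B^2 = 49.
Answer: boost, certificate B^2 = 49. B^2 = 49 is basis-independent, so its sign is the whole story.


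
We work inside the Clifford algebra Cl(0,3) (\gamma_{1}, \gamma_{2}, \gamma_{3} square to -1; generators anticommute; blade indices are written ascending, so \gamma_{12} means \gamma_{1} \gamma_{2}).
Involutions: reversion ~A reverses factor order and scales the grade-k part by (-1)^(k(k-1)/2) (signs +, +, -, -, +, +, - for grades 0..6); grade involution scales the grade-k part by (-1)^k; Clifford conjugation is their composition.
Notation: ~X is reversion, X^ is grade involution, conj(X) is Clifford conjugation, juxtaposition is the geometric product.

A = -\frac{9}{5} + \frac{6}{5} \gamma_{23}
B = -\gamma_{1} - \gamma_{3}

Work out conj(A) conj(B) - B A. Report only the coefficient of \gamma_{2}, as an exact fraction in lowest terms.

first term: -\frac{9}{5} \gamma_{1} + \frac{6}{5} \gamma_{2} - \frac{9}{5} \gamma_{3} - \frac{6}{5} \gamma_{123}
second term: \frac{9}{5} \gamma_{1} - \frac{6}{5} \gamma_{2} + \frac{9}{5} \gamma_{3} - \frac{6}{5} \gamma_{123}
Answer: \frac{12}{5}


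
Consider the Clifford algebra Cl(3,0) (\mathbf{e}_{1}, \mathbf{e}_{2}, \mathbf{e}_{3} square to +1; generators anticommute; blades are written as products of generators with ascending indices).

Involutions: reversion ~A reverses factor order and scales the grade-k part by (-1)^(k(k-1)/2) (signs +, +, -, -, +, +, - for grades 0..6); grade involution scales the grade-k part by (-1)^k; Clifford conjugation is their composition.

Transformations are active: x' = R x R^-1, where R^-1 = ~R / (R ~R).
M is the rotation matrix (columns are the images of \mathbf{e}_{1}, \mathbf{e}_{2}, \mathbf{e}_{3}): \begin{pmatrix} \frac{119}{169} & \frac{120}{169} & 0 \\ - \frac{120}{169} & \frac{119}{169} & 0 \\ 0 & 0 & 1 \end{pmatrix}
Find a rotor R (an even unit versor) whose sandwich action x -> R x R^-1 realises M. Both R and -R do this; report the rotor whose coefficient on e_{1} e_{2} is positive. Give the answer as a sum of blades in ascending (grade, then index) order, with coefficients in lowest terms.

Method: write R = a + b12*e_{1} e_{2} + b13*e_{1} e_{3} + b23*e_{2} e_{3} with a^2 + b12^2 + b13^2 + b23^2 = 1 (so R^-1 = ~R). Expanding the columns R e_j ~R gives tr M = 4a^2 - 1 and, from the antisymmetric part, M21 - M12 = -4a*b12, M13 - M31 = 4a*b13, M32 - M23 = -4a*b23.
Here tr M = \frac{407}{169}, so a^2 = (1 + tr M)/4 = \frac{144}{169} and a = ±\frac{12}{13}. Taking a = \frac{12}{13}: M21 - M12 = -\frac{240}{169}, M13 - M31 = 0, M32 - M23 = 0, giving b12 = \frac{5}{13}, b13 = 0, b23 = 0, i.e. R = \frac{12}{13} + \frac{5}{13} e_{1} e_{2}.
Its e_{1} e_{2} coefficient is already positive.
Answer: \frac{12}{13} + \frac{5}{13} e_{1} e_{2}. Why the constraint matters: R and -R act identically through the sandwich — M has trace \frac{407}{169} either way — so only the sign condition on e_{1} e_{2} picks one of the two preimages.


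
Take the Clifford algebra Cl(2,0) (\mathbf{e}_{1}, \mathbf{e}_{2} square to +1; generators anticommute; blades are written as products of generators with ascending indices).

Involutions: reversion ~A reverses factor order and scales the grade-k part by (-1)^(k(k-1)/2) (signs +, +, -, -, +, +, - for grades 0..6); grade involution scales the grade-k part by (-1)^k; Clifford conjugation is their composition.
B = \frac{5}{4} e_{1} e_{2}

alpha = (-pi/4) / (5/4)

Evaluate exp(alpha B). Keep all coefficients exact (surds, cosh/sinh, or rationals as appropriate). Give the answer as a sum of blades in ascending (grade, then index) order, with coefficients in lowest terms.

B^2 = (\frac{5}{4})^2*(e_{1} e_{2})^2 = \frac{25}{16}*(-1) = -\frac{25}{16} (a basis 2-blade squares to minus the product of its generators' squares).
B^2 = -\frac{25}{16} — since the square is negative, the closed form is circular: l = \frac{5}{4}, alpha*l = - \frac{\pi}{4}, so exp(alpha B) = cos(- \frac{\pi}{4}) + (sin(- \frac{\pi}{4})/(\frac{5}{4}))*B = \frac{\sqrt{2}}{2} + (- \frac{2 \sqrt{2}}{5})*B.
Answer: \frac{\sqrt{2}}{2} - \frac{\sqrt{2}}{2} e_{1} e_{2}


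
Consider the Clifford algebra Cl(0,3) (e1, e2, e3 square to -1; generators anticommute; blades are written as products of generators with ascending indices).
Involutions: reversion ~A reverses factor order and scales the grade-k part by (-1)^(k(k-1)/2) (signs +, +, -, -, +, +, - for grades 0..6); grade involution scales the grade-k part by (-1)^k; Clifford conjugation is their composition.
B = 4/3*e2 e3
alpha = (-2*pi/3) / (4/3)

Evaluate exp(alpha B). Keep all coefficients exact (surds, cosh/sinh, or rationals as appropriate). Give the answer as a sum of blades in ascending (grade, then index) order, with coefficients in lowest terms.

B^2 = (4/3)^2*(e2 e3)^2 = 16/9*(-1) = -16/9 (a basis 2-blade squares to minus the product of its generators' squares).
B^2 = -16/9 — B^2 < 0, so the exponential closes trigonometrically: l = 4/3, alpha*l = -2*pi/3, so exp(alpha B) = cos(-2*pi/3) + (sin(-2*pi/3)/(4/3))*B = -1/2 + (-3*sqrt(3)/8)*B.
Answer: -1/2 - sqrt(3)/2*e2 e3


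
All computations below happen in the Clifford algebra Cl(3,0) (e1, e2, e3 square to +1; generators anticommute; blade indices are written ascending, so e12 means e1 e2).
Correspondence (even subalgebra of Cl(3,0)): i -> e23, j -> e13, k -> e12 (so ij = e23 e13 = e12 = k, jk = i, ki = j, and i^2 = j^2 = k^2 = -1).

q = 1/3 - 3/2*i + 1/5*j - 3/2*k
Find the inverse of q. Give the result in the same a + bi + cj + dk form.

In blades: q = 1/3 - 3/2*e12 + 1/5*e13 - 3/2*e23.
With qbar = 1/3 + 3/2*e12 - 1/5*e13 + 3/2*e23 (scalar fixed, mapped units negated), q qbar = 2093/450 (the sum of squared coefficients), so q^-1 = qbar / (2093/450) = 150/2093 + 675/2093*e12 - 90/2093*e13 + 675/2093*e23; translating back:
Answer: 150/2093 + 675/2093*i - 90/2093*j + 675/2093*k


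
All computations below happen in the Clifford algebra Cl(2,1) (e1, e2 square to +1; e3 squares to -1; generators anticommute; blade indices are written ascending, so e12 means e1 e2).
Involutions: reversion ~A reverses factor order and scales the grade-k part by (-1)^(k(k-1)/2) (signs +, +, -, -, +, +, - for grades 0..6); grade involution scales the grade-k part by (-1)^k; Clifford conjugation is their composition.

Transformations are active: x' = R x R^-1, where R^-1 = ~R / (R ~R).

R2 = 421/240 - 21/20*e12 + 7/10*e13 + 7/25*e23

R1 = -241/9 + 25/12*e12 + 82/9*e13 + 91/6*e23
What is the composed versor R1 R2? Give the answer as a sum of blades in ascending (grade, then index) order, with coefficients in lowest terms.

Distribute over the terms of R1 (each basis-blade product reordered to ascending indices, repeated generators contracted through their squares):
(-241/9) R2 = -101461/2160 + 1687/60*e12 - 1687/90*e13 - 1687/225*e23
(25/12*e12) R2 = 35/16 + 2105/576*e12 + 7/12*e13 - 35/24*e23
(82/9*e13) R2 = 287/45 + 574/225*e12 + 17261/1080*e13 - 287/30*e23
(91/6*e23) R2 = 637/150 - 637/60*e12 + 637/40*e13 + 38311/1440*e23
Summing the partial products and collecting blades:
Answer: -46117/1350 + 37929/1600*e12 + 7423/540*e13 + 19397/2400*e23


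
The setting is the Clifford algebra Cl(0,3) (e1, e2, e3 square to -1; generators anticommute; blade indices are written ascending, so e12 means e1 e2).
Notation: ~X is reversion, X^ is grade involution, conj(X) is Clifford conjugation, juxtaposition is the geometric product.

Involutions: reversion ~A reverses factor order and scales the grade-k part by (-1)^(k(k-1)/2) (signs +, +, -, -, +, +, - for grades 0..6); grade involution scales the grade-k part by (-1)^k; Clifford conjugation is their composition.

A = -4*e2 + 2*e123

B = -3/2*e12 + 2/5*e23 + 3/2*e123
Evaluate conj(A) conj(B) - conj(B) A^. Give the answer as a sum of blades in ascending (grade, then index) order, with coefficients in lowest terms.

first term: 3 + 34/5*e1 - 7/5*e3 + 6*e13
second term: -3 - 34/5*e1 + 7/5*e3 + 6*e13
Answer: 6 + 68/5*e1 - 14/5*e3


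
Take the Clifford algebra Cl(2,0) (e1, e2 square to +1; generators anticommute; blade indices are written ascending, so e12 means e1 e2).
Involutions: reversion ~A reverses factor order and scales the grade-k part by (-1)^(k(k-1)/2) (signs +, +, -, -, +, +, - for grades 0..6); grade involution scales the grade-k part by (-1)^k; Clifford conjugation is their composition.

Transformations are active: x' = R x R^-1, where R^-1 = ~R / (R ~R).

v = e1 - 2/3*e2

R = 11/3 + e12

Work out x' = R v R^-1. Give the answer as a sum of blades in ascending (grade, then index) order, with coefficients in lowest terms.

~R = 11/3 - e12, and R ~R = 130/9, so R^-1 = ~R / (130/9).
R v = 3*e1 - 31/9*e2
Answer: 34/65*e1 - 211/195*e2


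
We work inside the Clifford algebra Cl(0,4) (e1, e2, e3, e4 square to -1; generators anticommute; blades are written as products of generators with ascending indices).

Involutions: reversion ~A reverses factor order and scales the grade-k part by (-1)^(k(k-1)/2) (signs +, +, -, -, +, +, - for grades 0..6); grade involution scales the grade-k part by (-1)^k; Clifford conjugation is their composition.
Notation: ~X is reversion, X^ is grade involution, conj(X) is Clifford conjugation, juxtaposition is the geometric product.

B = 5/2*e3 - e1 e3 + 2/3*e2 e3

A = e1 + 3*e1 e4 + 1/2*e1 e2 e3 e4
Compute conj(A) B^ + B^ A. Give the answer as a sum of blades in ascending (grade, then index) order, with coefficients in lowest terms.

first term: -e3 + 5/2*e1 e3 - 1/3*e1 e4 - 1/2*e2 e4 - 3*e3 e4 - 2/3*e1 e2 e3 - 5/4*e1 e2 e4 - 15/2*e1 e3 e4 - 2*e1 e2 e3 e4
second term: -e3 + 5/2*e1 e3 - 1/3*e1 e4 - 1/2*e2 e4 - 3*e3 e4 + 2/3*e1 e2 e3 + 5/4*e1 e2 e4 + 15/2*e1 e3 e4 + 2*e1 e2 e3 e4
Answer: -2*e3 + 5*e1 e3 - 2/3*e1 e4 - e2 e4 - 6*e3 e4


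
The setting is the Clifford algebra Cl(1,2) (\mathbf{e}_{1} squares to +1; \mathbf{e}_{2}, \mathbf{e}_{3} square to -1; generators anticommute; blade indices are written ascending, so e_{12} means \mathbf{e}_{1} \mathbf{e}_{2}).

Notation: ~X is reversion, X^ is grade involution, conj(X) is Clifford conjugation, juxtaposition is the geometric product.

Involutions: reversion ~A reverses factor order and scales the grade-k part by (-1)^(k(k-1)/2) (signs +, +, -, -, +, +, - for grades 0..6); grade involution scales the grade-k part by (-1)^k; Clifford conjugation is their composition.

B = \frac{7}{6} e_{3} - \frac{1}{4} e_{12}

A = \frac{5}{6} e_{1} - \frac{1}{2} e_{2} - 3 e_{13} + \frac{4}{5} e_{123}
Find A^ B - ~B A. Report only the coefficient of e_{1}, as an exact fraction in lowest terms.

first term: \frac{27}{8} e_{1} + \frac{5}{24} e_{2} + \frac{1}{5} e_{3} + \frac{14}{15} e_{12} - \frac{35}{36} e_{13} + \frac{4}{3} e_{23}
second term: -\frac{27}{8} e_{1} - \frac{5}{24} e_{2} + \frac{1}{5} e_{3} - \frac{14}{15} e_{12} - \frac{35}{36} e_{13} + \frac{4}{3} e_{23}
Answer: \frac{27}{4}


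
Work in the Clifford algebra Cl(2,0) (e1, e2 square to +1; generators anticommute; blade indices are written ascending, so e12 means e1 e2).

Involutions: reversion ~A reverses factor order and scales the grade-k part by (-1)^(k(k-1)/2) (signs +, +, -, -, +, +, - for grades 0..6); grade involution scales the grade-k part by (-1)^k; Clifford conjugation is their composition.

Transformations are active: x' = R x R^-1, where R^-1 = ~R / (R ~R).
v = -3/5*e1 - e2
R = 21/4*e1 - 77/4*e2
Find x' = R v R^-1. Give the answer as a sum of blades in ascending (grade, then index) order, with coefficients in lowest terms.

~R = 21/4*e1 - 77/4*e2, and R ~R = 3185/8, so R^-1 = ~R / (3185/8).
R v = 161/10 - 84/5*e12
Answer: 333/325*e1 - 181/325*e2


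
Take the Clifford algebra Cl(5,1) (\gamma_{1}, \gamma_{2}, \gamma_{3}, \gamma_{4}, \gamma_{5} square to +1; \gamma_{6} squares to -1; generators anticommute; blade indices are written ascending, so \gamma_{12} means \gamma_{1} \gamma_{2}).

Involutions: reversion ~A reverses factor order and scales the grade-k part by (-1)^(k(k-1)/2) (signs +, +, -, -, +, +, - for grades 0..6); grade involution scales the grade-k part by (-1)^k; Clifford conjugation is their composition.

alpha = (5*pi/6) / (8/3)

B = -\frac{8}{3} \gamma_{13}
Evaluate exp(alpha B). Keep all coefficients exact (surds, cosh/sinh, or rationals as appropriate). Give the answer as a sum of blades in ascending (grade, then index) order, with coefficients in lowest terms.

B^2 = (-\frac{8}{3})^2*(\gamma_{13})^2 = \frac{64}{9}*(-1) = -\frac{64}{9} (a basis 2-blade squares to minus the product of its generators' squares).
B^2 = -\frac{64}{9} — circular case — the even/odd split gives cos and sin: l = \frac{8}{3}, alpha*l = \frac{5 \pi}{6}, so exp(alpha B) = cos(\frac{5 \pi}{6}) + (sin(\frac{5 \pi}{6})/(\frac{8}{3}))*B = - \frac{\sqrt{3}}{2} + (\frac{3}{16})*B.
Answer: - \frac{\sqrt{3}}{2} - \frac{1}{2} \gamma_{13}


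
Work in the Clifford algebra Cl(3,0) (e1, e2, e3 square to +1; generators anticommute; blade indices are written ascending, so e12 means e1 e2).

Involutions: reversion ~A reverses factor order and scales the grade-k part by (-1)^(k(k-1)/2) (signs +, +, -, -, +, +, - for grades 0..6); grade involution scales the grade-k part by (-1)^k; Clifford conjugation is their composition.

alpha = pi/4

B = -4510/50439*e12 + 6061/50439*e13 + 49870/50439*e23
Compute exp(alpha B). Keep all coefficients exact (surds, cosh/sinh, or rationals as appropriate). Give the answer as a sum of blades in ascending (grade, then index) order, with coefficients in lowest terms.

B^2 term by term: the squares give (-4510/50439)^2*(e12)^2 + (6061/50439)^2*(e13)^2 + (49870/50439)^2*(e23)^2 = 20340100/2544092721*(-1) + 36735721/2544092721*(-1) + 2487016900/2544092721*(-1) = -1 (each basis 2-blade squares to minus the product of its generators' squares); cross terms between blades sharing an index anticommute and cancel. So B^2 = -1.
B^2 = -1 — the negative square puts this in the circular regime; l = 1, alpha*l = pi/4, so exp(alpha B) = cos(pi/4) + (sin(pi/4)/1)*B = sqrt(2)/2 + (sqrt(2)/2)*B.
Answer: sqrt(2)/2 - 2255*sqrt(2)/50439*e12 + 6061*sqrt(2)/100878*e13 + 24935*sqrt(2)/50439*e23


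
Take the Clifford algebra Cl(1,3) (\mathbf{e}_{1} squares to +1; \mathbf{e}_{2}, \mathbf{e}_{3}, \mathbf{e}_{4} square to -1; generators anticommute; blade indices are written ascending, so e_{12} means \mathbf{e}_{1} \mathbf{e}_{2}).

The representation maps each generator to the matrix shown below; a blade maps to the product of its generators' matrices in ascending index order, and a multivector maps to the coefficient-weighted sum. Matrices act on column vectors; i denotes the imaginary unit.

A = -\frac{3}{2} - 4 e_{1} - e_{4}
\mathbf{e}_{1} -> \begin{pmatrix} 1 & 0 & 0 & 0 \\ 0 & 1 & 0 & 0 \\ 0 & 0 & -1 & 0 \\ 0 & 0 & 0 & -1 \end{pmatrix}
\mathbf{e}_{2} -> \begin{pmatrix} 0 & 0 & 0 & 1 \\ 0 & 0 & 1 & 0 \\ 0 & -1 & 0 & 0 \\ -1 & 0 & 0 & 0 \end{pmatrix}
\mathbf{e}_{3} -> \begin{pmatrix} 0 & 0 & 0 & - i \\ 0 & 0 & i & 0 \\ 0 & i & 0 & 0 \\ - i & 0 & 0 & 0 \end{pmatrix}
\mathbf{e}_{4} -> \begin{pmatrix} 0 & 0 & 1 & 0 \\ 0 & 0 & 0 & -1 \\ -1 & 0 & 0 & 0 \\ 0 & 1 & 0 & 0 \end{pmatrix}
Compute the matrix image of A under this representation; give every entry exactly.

M = (-\frac{3}{2})*1 + (-4)*rho(e_{1}) + (-1)*rho(e_{4}), summed entrywise (1 is the identity matrix):
Answer: \begin{pmatrix} - \frac{11}{2} & 0 & -1 & 0 \\ 0 & - \frac{11}{2} & 0 & 1 \\ 1 & 0 & \frac{5}{2} & 0 \\ 0 & -1 & 0 & \frac{5}{2} \end{pmatrix}


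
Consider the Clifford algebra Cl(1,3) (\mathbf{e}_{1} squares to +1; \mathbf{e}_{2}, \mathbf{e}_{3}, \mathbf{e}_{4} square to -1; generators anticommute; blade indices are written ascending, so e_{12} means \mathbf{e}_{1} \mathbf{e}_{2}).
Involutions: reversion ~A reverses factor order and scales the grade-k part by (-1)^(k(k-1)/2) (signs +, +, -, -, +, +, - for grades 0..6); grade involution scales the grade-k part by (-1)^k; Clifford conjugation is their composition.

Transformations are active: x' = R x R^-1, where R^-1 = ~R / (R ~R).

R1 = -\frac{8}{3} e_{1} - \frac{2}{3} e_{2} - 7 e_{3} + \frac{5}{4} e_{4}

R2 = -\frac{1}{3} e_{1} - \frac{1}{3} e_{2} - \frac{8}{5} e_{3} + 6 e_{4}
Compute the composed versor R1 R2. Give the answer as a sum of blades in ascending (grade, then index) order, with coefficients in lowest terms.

Distribute over the terms of R1 (each basis-blade product reordered to ascending indices, repeated generators contracted through their squares):
(-\frac{8}{3} e_{1}) R2 = \frac{8}{9} + \frac{8}{9} e_{12} + \frac{64}{15} e_{13} - 16 e_{14}
(-\frac{2}{3} e_{2}) R2 = -\frac{2}{9} - \frac{2}{9} e_{12} + \frac{16}{15} e_{23} - 4 e_{24}
(-7 e_{3}) R2 = -\frac{56}{5} - \frac{7}{3} e_{13} - \frac{7}{3} e_{23} - 42 e_{34}
(\frac{5}{4} e_{4}) R2 = -\frac{15}{2} + \frac{5}{12} e_{14} + \frac{5}{12} e_{24} + 2 e_{34}
Summing the partial products and collecting blades:
Answer: -\frac{541}{30} + \frac{2}{3} e_{12} + \frac{29}{15} e_{13} - \frac{187}{12} e_{14} - \frac{19}{15} e_{23} - \frac{43}{12} e_{24} - 40 e_{34}


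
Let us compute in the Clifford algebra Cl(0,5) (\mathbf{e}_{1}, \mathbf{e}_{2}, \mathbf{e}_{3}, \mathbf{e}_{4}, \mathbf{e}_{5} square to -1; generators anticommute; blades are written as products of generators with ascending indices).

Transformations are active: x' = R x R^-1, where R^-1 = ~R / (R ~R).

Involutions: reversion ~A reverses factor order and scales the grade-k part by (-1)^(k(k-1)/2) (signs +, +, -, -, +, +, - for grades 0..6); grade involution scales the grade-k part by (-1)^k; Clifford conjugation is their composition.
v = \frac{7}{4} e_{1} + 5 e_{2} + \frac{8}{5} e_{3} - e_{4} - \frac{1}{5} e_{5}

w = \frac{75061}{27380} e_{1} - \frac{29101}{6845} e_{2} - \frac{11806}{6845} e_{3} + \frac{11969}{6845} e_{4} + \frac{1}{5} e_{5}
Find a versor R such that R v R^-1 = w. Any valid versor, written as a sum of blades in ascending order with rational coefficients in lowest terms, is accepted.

Sketch: the shared square -\frac{2533}{80} makes R = v + w = \frac{30744}{6845} e_{1} + \frac{5124}{6845} e_{2} - \frac{854}{6845} e_{3} + \frac{5124}{6845} e_{4} the natural versor; its sandwich fixes that direction, negates (v - w)/2, and sends v to w.
Answer: \frac{30744}{6845} e_{1} + \frac{5124}{6845} e_{2} - \frac{854}{6845} e_{3} + \frac{5124}{6845} e_{4}


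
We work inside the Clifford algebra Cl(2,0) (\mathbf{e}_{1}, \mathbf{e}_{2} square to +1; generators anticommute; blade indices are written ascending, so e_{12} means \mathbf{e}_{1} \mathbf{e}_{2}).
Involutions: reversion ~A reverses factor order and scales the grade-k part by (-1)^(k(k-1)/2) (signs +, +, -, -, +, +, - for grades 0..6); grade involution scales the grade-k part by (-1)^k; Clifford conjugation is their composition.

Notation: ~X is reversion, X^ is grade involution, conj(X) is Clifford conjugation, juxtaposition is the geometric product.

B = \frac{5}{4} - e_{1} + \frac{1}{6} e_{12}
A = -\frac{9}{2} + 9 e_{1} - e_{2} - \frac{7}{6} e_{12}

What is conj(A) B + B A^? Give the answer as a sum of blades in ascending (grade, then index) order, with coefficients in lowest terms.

first term: \frac{229}{72} - \frac{83}{12} e_{1} + \frac{11}{12} e_{2} + \frac{41}{24} e_{12}
second term: \frac{257}{72} - \frac{79}{12} e_{1} + \frac{47}{12} e_{2} - \frac{77}{24} e_{12}
Answer: \frac{27}{4} - \frac{27}{2} e_{1} + \frac{29}{6} e_{2} - \frac{3}{2} e_{12}


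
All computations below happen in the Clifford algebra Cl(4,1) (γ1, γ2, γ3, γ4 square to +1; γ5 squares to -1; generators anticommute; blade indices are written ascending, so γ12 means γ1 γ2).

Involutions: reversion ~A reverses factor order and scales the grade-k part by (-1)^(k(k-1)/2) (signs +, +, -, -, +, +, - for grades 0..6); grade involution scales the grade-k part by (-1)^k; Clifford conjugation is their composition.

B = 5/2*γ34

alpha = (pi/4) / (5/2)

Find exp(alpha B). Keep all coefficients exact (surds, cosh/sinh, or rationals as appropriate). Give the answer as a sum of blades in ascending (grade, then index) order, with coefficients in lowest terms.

B^2 = (5/2)^2*(γ34)^2 = 25/4*(-1) = -25/4 (a basis 2-blade squares to minus the product of its generators' squares).
B^2 = -25/4 — the negative square puts this in the circular regime; l = 5/2, alpha*l = pi/4, so exp(alpha B) = cos(pi/4) + (sin(pi/4)/(5/2))*B = sqrt(2)/2 + (sqrt(2)/5)*B.
Answer: sqrt(2)/2 + sqrt(2)/2*γ34
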